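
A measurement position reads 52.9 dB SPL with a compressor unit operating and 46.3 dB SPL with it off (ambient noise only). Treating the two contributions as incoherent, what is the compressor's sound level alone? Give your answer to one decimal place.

51.8 dB SPL

Background correction is a power subtraction:
L_src = 10·log₁₀(10^(52.9/10) − 10^(46.3/10)) = 10·log₁₀(152300) = 51.8 dB SPL.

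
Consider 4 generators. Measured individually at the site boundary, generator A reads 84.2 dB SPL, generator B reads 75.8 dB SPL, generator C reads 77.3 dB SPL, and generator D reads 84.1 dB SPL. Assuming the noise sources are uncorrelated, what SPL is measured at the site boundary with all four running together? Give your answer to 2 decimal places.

Add the sources as powers (linear), then convert back to dB:
L_total = 10·log₁₀(10^(84.2/10) + 10^(75.8/10) + 10^(77.3/10) + 10^(84.1/10)) = 10·log₁₀(611800000) = 87.87 dB SPL.

87.87 dB SPL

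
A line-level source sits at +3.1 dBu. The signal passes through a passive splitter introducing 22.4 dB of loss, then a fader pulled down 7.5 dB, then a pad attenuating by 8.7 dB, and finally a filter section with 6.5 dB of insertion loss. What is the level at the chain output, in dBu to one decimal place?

-42.0 dBu

In dB, series stages simply add:
+3.1 − 22.4 − 7.5 − 8.7 − 6.5 = -42.0 dBu.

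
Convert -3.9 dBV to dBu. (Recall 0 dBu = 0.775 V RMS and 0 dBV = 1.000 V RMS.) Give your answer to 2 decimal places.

-1.69 dBu

The offset between the scales is 20·log₁₀(0.775/1.000) = −2.214 dB.
So dBu = -3.9 + 2.214 = -1.69 dBu.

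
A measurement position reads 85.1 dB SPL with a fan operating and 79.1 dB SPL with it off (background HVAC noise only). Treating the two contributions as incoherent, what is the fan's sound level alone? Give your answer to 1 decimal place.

Background correction is a power subtraction:
L_src = 10·log₁₀(10^(85.1/10) − 10^(79.1/10)) = 10·log₁₀(242300000) = 83.8 dB SPL.

83.8 dB SPL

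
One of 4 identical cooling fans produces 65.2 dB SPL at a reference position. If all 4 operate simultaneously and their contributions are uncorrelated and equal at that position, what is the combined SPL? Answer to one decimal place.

71.2 dB SPL

4 equal incoherent sources raise the level by 10·log₁₀(4) = 6.02 dB.
L_total = 65.2 + 6.02 = 71.2 dB SPL.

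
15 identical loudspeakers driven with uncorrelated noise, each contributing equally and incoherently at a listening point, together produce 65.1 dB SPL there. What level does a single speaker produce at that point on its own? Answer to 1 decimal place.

53.3 dB SPL

15 equal incoherent sources add 10·log₁₀(15) = 11.76 dB over one source.
L_one = 65.1 − 11.76 = 53.3 dB SPL.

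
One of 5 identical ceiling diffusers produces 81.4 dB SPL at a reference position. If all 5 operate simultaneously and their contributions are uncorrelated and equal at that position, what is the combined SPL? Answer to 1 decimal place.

88.4 dB SPL

5 equal incoherent sources raise the level by 10·log₁₀(5) = 6.99 dB.
L_total = 81.4 + 6.99 = 88.4 dB SPL.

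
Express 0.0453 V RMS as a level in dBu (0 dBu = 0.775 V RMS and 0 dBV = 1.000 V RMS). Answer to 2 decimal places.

dBu = 20·log₁₀(V / 0.775 V).
20·log₁₀(0.0453/0.775) = -24.66 dBu.

-24.66 dBu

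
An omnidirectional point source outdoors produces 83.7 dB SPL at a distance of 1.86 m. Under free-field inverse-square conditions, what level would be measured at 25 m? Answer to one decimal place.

61.1 dB SPL

Free-field point source: level drops by 20·log₁₀ of the distance ratio.
ΔL = −20·log₁₀(25/1.86) = -22.57 dB, so L₂ = 83.7 + (-22.57) = 61.1 dB SPL.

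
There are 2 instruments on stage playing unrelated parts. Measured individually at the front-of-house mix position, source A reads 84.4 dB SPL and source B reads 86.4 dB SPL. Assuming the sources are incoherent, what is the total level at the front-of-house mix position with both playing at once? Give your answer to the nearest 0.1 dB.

88.5 dB SPL

Uncorrelated sources add in intensity (power), not in dB.
L_total = 10·log₁₀(10^(84.4/10) + 10^(86.4/10)) = 10·log₁₀(711900000) = 88.5 dB SPL.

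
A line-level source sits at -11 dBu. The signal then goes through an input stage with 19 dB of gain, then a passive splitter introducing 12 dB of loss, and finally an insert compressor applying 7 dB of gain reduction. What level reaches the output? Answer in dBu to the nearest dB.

-11 dBu

In dB, series stages simply add:
-11 + 19 − 12 − 7 = -11 dBu.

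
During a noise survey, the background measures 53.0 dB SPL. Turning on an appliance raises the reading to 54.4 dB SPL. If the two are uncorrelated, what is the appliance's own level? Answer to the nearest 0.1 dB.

48.8 dB SPL

Remove the background by subtracting linear intensities:
L_src = 10·log₁₀(10^(54.4/10) − 10^(53.0/10)) = 10·log₁₀(75900) = 48.8 dB SPL.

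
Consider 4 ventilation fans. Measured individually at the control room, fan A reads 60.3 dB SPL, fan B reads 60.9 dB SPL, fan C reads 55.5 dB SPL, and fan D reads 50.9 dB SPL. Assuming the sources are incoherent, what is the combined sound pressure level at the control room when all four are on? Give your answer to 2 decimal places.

Add the sources as powers (linear), then convert back to dB:
L_total = 10·log₁₀(10^(60.3/10) + 10^(60.9/10) + 10^(55.5/10) + 10^(50.9/10)) = 10·log₁₀(2780000) = 64.44 dB SPL.

64.44 dB SPL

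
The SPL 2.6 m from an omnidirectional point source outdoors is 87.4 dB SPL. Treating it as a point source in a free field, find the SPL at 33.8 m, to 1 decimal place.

65.1 dB SPL

Inverse-square spreading gives ΔL = −20·log₁₀(d₂/d₁).
ΔL = −20·log₁₀(33.8/2.6) = -22.28 dB, so L₂ = 87.4 + (-22.28) = 65.1 dB SPL.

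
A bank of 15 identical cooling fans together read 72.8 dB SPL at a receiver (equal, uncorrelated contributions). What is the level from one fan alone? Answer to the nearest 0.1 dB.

61.0 dB SPL

15 equal incoherent sources add 10·log₁₀(15) = 11.76 dB over one source.
L_one = 72.8 − 11.76 = 61.0 dB SPL.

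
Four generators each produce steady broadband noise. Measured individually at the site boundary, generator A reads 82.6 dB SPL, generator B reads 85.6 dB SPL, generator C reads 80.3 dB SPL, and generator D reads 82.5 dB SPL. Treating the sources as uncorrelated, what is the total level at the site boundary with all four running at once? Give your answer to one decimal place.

Uncorrelated sources add in intensity (power), not in dB.
L_total = 10·log₁₀(10^(82.6/10) + 10^(85.6/10) + 10^(80.3/10) + 10^(82.5/10)) = 10·log₁₀(830000000) = 89.2 dB SPL.

89.2 dB SPL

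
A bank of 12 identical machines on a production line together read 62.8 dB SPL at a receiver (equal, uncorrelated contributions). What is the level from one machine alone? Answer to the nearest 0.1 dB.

52.0 dB SPL

12 equal incoherent sources add 10·log₁₀(12) = 10.79 dB over one source.
L_one = 62.8 − 10.79 = 52.0 dB SPL.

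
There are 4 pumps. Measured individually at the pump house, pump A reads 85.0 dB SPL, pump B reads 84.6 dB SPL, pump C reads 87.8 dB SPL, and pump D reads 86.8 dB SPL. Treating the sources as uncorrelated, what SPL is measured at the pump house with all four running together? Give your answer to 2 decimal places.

Incoherent sources sum as intensities:
L_total = 10·log₁₀(10^(85.0/10) + 10^(84.6/10) + 10^(87.8/10) + 10^(86.8/10)) = 10·log₁₀(1686000000) = 92.27 dB SPL.

92.27 dB SPL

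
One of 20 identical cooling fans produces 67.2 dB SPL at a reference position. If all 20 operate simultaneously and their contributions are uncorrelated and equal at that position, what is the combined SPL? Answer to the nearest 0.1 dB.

80.2 dB SPL

20 equal incoherent sources raise the level by 10·log₁₀(20) = 13.01 dB.
L_total = 67.2 + 13.01 = 80.2 dB SPL.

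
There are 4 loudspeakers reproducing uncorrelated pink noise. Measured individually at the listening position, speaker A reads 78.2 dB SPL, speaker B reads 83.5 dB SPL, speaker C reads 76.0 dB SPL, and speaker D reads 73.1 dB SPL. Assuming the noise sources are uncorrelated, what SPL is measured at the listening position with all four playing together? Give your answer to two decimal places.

Add the sources as powers (linear), then convert back to dB:
L_total = 10·log₁₀(10^(78.2/10) + 10^(83.5/10) + 10^(76.0/10) + 10^(73.1/10)) = 10·log₁₀(350200000) = 85.44 dB SPL.

85.44 dB SPL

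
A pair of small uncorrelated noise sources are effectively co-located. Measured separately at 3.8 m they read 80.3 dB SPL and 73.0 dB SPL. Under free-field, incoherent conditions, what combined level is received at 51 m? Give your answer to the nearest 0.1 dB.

Combined at 3.8 m: 10·log₁₀(10^(80.3/10)+10^(73.0/10)) = 81.04 dB SPL.
Then apply −20·log₁₀(51/3.8) = -22.56 dB → 58.5 dB SPL.

58.5 dB SPL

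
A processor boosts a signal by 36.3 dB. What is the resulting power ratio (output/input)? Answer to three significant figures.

Power ratio = 10^(dB/10).
10^(36.3/10) = 10^(3.630) = 4270.

4270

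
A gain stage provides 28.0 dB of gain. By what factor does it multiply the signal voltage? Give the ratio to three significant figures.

Voltage ratio = 10^(dB/20).
10^(28.0/20) = 10^(1.400) = 25.1.

25.1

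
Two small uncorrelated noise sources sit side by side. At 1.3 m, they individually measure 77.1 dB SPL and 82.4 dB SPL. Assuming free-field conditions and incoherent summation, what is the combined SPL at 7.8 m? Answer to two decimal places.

67.96 dB SPL

Combined at 1.3 m: 10·log₁₀(10^(77.1/10)+10^(82.4/10)) = 83.523 dB SPL.
Then apply −20·log₁₀(7.8/1.3) = -15.563 dB → 67.96 dB SPL.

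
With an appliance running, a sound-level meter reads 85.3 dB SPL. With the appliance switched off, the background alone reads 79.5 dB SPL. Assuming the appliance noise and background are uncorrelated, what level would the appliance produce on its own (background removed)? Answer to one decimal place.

84.0 dB SPL

Subtract intensities: L_src = 10·log₁₀(10^(L_total/10) − 10^(L_bg/10)).
L_src = 10·log₁₀(10^(85.3/10) − 10^(79.5/10)) = 10·log₁₀(249700000) = 84.0 dB SPL.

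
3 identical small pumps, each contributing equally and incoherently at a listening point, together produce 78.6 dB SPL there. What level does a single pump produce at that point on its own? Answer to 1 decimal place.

73.8 dB SPL

3 equal incoherent sources add 10·log₁₀(3) = 4.77 dB over one source.
L_one = 78.6 − 4.77 = 73.8 dB SPL.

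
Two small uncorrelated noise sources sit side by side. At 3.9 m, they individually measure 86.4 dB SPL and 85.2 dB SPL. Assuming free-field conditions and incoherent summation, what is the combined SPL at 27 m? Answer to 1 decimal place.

Combined at 3.9 m: 10·log₁₀(10^(86.4/10)+10^(85.2/10)) = 88.85 dB SPL.
Then apply −20·log₁₀(27/3.9) = -16.81 dB → 72.0 dB SPL.

72.0 dB SPL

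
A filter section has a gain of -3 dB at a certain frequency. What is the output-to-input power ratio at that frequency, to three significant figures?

0.501

Power ratio = 10^(dB/10).
10^(-3/10) = 10^(-0.3000) = 0.501.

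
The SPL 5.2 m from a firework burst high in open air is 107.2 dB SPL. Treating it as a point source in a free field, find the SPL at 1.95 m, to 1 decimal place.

115.7 dB SPL

For a point source in a free field, ΔL = −20·log₁₀(d₂/d₁).
ΔL = −20·log₁₀(1.95/5.2) = 8.52 dB, so L₂ = 107.2 + (8.52) = 115.7 dB SPL.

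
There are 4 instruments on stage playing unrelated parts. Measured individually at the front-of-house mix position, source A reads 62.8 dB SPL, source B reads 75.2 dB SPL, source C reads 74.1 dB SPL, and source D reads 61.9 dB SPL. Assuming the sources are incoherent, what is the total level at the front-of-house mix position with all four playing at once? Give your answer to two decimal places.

Incoherent sources sum as intensities:
L_total = 10·log₁₀(10^(62.8/10) + 10^(75.2/10) + 10^(74.1/10) + 10^(61.9/10)) = 10·log₁₀(62270000) = 77.94 dB SPL.

77.94 dB SPL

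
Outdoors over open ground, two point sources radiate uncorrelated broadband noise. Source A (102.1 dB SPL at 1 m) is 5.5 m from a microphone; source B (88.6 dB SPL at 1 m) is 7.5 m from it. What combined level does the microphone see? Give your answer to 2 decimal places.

At the listener: L_A = 102.1 − 20·log₁₀(5.5) = 87.293 dB; L_B = 88.6 − 20·log₁₀(7.5) = 71.099 dB.
Combined: 10·log₁₀(10^(87.293/10)+10^(71.099/10)) = 87.40 dB SPL.

87.40 dB SPL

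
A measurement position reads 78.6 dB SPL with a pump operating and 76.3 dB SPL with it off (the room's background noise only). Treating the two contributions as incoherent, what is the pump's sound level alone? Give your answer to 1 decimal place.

Remove the background by subtracting linear intensities:
L_src = 10·log₁₀(10^(78.6/10) − 10^(76.3/10)) = 10·log₁₀(29790000) = 74.7 dB SPL.

74.7 dB SPL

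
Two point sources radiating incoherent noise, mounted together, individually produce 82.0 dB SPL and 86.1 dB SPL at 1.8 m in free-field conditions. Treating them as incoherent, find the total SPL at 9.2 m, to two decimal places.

73.36 dB SPL

Combined at 1.8 m: 10·log₁₀(10^(82.0/10)+10^(86.1/10)) = 87.527 dB SPL.
Then apply −20·log₁₀(9.2/1.8) = -14.170 dB → 73.36 dB SPL.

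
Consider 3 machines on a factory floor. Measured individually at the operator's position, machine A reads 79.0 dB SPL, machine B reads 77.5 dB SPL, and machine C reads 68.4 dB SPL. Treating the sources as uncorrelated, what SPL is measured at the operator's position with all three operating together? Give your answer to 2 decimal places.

Uncorrelated sources add in intensity (power), not in dB.
L_total = 10·log₁₀(10^(79.0/10) + 10^(77.5/10) + 10^(68.4/10)) = 10·log₁₀(142600000) = 81.54 dB SPL.

81.54 dB SPL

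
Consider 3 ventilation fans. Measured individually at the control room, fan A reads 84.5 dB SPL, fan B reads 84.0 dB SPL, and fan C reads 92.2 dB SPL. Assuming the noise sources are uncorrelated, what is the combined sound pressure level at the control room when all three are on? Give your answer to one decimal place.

93.4 dB SPL

Add the sources as powers (linear), then convert back to dB:
L_total = 10·log₁₀(10^(84.5/10) + 10^(84.0/10) + 10^(92.2/10)) = 10·log₁₀(2193000000) = 93.4 dB SPL.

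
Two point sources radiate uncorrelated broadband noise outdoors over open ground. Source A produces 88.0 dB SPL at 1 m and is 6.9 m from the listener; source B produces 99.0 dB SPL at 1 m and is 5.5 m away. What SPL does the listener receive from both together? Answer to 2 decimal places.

At the listener: L_A = 88.0 − 20·log₁₀(6.9) = 71.223 dB; L_B = 99.0 − 20·log₁₀(5.5) = 84.193 dB.
Combined: 10·log₁₀(10^(71.223/10)+10^(84.193/10)) = 84.41 dB SPL.

84.41 dB SPL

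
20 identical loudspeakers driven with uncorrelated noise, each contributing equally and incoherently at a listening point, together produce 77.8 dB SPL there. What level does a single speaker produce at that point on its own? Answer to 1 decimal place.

64.8 dB SPL

20 equal incoherent sources add 10·log₁₀(20) = 13.01 dB over one source.
L_one = 77.8 − 13.01 = 64.8 dB SPL.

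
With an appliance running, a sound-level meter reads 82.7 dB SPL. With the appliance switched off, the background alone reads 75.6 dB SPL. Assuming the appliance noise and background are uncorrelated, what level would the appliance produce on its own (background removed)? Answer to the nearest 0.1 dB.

81.8 dB SPL

Background correction is a power subtraction:
L_src = 10·log₁₀(10^(82.7/10) − 10^(75.6/10)) = 10·log₁₀(149900000) = 81.8 dB SPL.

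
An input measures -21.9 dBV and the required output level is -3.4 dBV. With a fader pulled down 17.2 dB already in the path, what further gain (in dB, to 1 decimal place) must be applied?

35.7 dB

The required make-up gain is the shortfall in the dB sum.
G = -3.4 − (-21.9) + 17.2 = 35.7 dB.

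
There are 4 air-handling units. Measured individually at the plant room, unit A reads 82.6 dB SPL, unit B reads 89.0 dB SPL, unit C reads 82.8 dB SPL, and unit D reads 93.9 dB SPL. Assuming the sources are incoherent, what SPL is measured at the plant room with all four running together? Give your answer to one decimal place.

95.6 dB SPL

Incoherent sources sum as intensities:
L_total = 10·log₁₀(10^(82.6/10) + 10^(89.0/10) + 10^(82.8/10) + 10^(93.9/10)) = 10·log₁₀(3622000000) = 95.6 dB SPL.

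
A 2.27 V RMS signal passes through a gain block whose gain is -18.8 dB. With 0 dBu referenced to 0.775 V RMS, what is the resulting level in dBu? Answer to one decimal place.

-9.5 dBu

Input level: 20·log₁₀(2.27/0.775) = 9.33 dBu.
Output: 9.33 − 18.8 = -9.5 dBu.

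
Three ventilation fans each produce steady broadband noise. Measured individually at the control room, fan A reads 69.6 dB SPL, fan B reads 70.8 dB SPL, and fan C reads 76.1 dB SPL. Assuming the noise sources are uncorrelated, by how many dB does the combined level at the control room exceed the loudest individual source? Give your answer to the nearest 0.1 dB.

1.8 dB

Uncorrelated sources add in intensity (power), not in dB.
L_total = 10·log₁₀(10^(69.6/10) + 10^(70.8/10) + 10^(76.1/10)) = 77.92 dB SPL.
Excess over the loudest (76.1 dB): 77.92 − 76.1 = 1.8 dB.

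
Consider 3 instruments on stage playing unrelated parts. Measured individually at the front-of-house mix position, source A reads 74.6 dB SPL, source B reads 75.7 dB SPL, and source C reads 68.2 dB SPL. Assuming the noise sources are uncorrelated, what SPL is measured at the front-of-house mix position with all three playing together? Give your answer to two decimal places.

78.61 dB SPL

Add the sources as powers (linear), then convert back to dB:
L_total = 10·log₁₀(10^(74.6/10) + 10^(75.7/10) + 10^(68.2/10)) = 10·log₁₀(72600000) = 78.61 dB SPL.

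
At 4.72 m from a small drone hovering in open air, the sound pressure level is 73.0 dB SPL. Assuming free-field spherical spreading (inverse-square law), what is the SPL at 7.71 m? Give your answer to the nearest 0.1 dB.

68.7 dB SPL

Inverse-square spreading gives ΔL = −20·log₁₀(d₂/d₁).
ΔL = −20·log₁₀(7.71/4.72) = -4.26 dB, so L₂ = 73.0 + (-4.26) = 68.7 dB SPL.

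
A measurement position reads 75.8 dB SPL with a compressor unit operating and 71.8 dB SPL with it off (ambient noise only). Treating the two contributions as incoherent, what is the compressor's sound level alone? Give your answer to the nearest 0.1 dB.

Remove the background by subtracting linear intensities:
L_src = 10·log₁₀(10^(75.8/10) − 10^(71.8/10)) = 10·log₁₀(22880000) = 73.6 dB SPL.

73.6 dB SPL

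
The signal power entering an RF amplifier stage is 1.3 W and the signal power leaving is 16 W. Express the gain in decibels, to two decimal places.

For a power ratio, dB = 10·log₁₀(P₂/P₁).
10·log₁₀(16/1.3) = 10·log₁₀(12.31) = 10.90 dB.

10.90 dB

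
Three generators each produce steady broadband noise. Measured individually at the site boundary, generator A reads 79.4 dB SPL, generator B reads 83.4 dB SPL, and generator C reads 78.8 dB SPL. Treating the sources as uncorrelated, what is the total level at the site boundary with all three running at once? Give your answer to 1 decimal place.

85.8 dB SPL

Incoherent sources sum as intensities:
L_total = 10·log₁₀(10^(79.4/10) + 10^(83.4/10) + 10^(78.8/10)) = 10·log₁₀(381700000) = 85.8 dB SPL.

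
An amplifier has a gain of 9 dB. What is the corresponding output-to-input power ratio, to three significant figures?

7.94

Power ratio = 10^(dB/10).
10^(9/10) = 10^(0.9000) = 7.94.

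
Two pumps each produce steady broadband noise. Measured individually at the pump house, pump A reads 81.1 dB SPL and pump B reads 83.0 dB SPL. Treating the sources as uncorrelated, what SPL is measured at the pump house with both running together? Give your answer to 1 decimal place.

Incoherent sources sum as intensities:
L_total = 10·log₁₀(10^(81.1/10) + 10^(83.0/10)) = 10·log₁₀(328400000) = 85.2 dB SPL.

85.2 dB SPL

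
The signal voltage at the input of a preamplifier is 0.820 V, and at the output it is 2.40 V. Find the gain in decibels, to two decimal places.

For a voltage ratio, dB = 20·log₁₀(V₂/V₁).
20·log₁₀(2.40/0.820) = 20·log₁₀(2.927) = 9.33 dB.

9.33 dB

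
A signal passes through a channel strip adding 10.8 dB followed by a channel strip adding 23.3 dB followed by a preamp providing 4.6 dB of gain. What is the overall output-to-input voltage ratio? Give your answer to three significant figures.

86.1

Net gain = 10.8 + 23.3 + 4.6 = 38.7 dB.
Voltage ratio = 10^(38.7/20) = 86.1.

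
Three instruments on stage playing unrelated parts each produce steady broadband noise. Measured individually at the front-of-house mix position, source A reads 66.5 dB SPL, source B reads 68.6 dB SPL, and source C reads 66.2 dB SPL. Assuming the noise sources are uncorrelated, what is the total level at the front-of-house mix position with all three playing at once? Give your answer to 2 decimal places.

72.01 dB SPL

Uncorrelated sources add in intensity (power), not in dB.
L_total = 10·log₁₀(10^(66.5/10) + 10^(68.6/10) + 10^(66.2/10)) = 10·log₁₀(15880000) = 72.01 dB SPL.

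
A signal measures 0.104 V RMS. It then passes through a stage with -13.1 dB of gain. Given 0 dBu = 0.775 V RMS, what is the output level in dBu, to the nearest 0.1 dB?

-30.5 dBu

Input level: 20·log₁₀(0.104/0.775) = -17.45 dBu.
Output: -17.45 − 13.1 = -30.5 dBu.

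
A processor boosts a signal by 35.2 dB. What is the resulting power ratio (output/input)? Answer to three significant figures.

Power ratio = 10^(dB/10).
10^(35.2/10) = 10^(3.520) = 3310.

3310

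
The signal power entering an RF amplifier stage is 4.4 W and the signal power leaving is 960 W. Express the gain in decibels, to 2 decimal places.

Power ratio → dB uses the 10·log₁₀ form:
10·log₁₀(960/4.4) = 10·log₁₀(218.2) = 23.39 dB.

23.39 dB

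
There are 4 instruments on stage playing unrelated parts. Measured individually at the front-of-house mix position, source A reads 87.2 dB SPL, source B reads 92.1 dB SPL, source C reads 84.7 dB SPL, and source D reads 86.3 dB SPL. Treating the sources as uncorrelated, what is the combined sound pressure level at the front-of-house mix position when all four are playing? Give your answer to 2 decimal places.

94.58 dB SPL

Uncorrelated sources add in intensity (power), not in dB.
L_total = 10·log₁₀(10^(87.2/10) + 10^(92.1/10) + 10^(84.7/10) + 10^(86.3/10)) = 10·log₁₀(2868000000) = 94.58 dB SPL.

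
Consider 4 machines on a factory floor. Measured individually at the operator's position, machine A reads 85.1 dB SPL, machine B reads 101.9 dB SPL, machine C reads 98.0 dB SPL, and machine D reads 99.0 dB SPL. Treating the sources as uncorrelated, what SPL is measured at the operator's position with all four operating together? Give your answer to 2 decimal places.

104.78 dB SPL

Uncorrelated sources add in intensity (power), not in dB.
L_total = 10·log₁₀(10^(85.1/10) + 10^(101.9/10) + 10^(98.0/10) + 10^(99.0/10)) = 10·log₁₀(30065000000) = 104.78 dB SPL.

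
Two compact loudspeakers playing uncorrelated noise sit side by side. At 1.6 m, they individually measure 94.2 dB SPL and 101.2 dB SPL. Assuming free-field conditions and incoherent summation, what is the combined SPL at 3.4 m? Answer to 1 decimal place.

95.4 dB SPL

Combined at 1.6 m: 10·log₁₀(10^(94.2/10)+10^(101.2/10)) = 101.99 dB SPL.
Then apply −20·log₁₀(3.4/1.6) = -6.55 dB → 95.4 dB SPL.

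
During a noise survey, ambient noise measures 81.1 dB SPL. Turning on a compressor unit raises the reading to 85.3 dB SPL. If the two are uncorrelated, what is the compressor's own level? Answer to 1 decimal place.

Subtract intensities: L_src = 10·log₁₀(10^(L_total/10) − 10^(L_bg/10)).
L_src = 10·log₁₀(10^(85.3/10) − 10^(81.1/10)) = 10·log₁₀(210000000) = 83.2 dB SPL.

83.2 dB SPL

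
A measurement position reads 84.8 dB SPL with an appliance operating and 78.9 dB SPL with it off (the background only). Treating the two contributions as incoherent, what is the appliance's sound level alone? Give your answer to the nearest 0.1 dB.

83.5 dB SPL

Background correction is a power subtraction:
L_src = 10·log₁₀(10^(84.8/10) − 10^(78.9/10)) = 10·log₁₀(224400000) = 83.5 dB SPL.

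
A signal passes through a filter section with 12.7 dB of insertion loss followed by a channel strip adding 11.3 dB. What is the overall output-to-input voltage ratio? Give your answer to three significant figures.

0.851

Net gain = (−12.7) + 11.3 = -1.4 dB.
Voltage ratio = 10^(-1.4/20) = 0.851.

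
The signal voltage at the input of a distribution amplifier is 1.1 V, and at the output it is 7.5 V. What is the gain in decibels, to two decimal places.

16.67 dB

Voltage ratio → dB uses the 20·log₁₀ form:
20·log₁₀(7.5/1.1) = 20·log₁₀(6.818) = 16.67 dB.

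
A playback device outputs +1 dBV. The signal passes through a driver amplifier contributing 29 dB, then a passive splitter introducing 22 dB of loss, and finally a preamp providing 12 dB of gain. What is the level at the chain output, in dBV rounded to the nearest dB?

In dB, series stages simply add:
+1 + 29 − 22 + 12 = +20 dBV.

+20 dBV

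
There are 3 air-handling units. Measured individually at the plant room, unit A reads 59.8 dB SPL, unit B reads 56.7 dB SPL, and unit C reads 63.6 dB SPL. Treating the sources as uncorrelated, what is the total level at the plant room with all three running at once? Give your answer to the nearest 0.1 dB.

65.7 dB SPL

Incoherent sources sum as intensities:
L_total = 10·log₁₀(10^(59.8/10) + 10^(56.7/10) + 10^(63.6/10)) = 10·log₁₀(3714000) = 65.7 dB SPL.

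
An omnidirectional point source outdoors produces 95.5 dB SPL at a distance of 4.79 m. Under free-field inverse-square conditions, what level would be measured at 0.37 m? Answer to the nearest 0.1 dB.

Inverse-square spreading gives ΔL = −20·log₁₀(d₂/d₁).
ΔL = −20·log₁₀(0.37/4.79) = 22.24 dB, so L₂ = 95.5 + (22.24) = 117.7 dB SPL.

117.7 dB SPL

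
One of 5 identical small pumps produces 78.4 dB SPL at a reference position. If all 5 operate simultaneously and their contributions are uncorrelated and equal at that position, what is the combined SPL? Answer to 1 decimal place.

85.4 dB SPL

5 equal incoherent sources raise the level by 10·log₁₀(5) = 6.99 dB.
L_total = 78.4 + 6.99 = 85.4 dB SPL.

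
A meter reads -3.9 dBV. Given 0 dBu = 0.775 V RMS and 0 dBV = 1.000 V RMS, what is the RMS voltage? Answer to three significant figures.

V = 1.000 V × 10^(-3.9/20).
= 1.000 × 0.6383 = 0.638 V.

0.638 V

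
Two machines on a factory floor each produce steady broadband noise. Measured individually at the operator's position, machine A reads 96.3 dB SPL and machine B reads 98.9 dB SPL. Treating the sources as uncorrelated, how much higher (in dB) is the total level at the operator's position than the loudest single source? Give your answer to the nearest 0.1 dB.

1.9 dB

Add the sources as powers (linear), then convert back to dB:
L_total = 10·log₁₀(10^(96.3/10) + 10^(98.9/10)) = 100.80 dB SPL.
Excess over the loudest (98.9 dB): 100.80 − 98.9 = 1.9 dB.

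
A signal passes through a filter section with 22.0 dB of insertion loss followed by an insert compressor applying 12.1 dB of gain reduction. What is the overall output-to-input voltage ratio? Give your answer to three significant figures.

Net gain = (−22.0) + (−12.1) = -34.1 dB.
Voltage ratio = 10^(-34.1/20) = 0.0197.

0.0197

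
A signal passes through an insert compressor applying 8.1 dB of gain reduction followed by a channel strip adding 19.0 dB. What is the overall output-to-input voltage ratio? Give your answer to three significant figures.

Net gain = (−8.1) + 19.0 = 10.9 dB.
Voltage ratio = 10^(10.9/20) = 3.51.

3.51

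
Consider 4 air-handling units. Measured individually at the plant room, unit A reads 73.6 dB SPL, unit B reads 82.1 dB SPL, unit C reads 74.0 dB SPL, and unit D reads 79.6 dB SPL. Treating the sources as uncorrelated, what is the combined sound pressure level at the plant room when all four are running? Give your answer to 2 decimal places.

84.79 dB SPL

Incoherent sources sum as intensities:
L_total = 10·log₁₀(10^(73.6/10) + 10^(82.1/10) + 10^(74.0/10) + 10^(79.6/10)) = 10·log₁₀(301400000) = 84.79 dB SPL.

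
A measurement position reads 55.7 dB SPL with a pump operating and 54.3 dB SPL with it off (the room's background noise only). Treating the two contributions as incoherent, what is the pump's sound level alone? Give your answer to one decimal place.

Background correction is a power subtraction:
L_src = 10·log₁₀(10^(55.7/10) − 10^(54.3/10)) = 10·log₁₀(102400) = 50.1 dB SPL.

50.1 dB SPL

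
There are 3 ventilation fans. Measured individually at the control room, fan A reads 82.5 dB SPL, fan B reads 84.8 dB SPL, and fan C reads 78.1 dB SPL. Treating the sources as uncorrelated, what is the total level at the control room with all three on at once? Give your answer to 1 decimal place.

87.4 dB SPL

Incoherent sources sum as intensities:
L_total = 10·log₁₀(10^(82.5/10) + 10^(84.8/10) + 10^(78.1/10)) = 10·log₁₀(544400000) = 87.4 dB SPL.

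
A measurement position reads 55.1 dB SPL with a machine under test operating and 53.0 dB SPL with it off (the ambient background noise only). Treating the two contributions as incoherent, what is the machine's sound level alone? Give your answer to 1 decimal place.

Remove the background by subtracting linear intensities:
L_src = 10·log₁₀(10^(55.1/10) − 10^(53.0/10)) = 10·log₁₀(124100) = 50.9 dB SPL.

50.9 dB SPL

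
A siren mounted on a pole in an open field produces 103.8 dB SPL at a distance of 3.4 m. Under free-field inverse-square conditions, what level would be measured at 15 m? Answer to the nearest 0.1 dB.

90.9 dB SPL

Free-field point source: level drops by 20·log₁₀ of the distance ratio.
ΔL = −20·log₁₀(15/3.4) = -12.89 dB, so L₂ = 103.8 + (-12.89) = 90.9 dB SPL.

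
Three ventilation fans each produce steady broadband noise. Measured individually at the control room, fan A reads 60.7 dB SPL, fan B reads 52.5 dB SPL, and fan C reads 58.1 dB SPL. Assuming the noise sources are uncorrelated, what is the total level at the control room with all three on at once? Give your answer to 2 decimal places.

Incoherent sources sum as intensities:
L_total = 10·log₁₀(10^(60.7/10) + 10^(52.5/10) + 10^(58.1/10)) = 10·log₁₀(1998000) = 63.01 dB SPL.

63.01 dB SPL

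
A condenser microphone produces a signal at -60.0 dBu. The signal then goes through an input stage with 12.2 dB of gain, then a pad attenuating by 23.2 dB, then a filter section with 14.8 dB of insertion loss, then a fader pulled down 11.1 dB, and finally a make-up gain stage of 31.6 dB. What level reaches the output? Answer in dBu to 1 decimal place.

Cascaded gains and losses add directly in dB.
-60.0 + 12.2 − 23.2 − 14.8 − 11.1 + 31.6 = -65.3 dBu.

-65.3 dBu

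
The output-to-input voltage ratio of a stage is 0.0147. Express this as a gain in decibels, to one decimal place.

For a voltage ratio, dB = 20·log₁₀(V₂/V₁).
20·log₁₀(0.0147) = -36.7 dB.

-36.7 dB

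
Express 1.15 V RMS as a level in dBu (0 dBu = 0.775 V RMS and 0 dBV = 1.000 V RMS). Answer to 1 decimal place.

dBu = 20·log₁₀(V / 0.775 V).
20·log₁₀(1.15/0.775) = +3.4 dBu.

+3.4 dBu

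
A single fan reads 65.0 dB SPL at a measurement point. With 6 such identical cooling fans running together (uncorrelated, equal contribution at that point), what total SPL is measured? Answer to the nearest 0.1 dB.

6 equal incoherent sources raise the level by 10·log₁₀(6) = 7.78 dB.
L_total = 65.0 + 7.78 = 72.8 dB SPL.

72.8 dB SPL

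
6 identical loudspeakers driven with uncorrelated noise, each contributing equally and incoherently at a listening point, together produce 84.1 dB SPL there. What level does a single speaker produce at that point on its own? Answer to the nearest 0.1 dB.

6 equal incoherent sources add 10·log₁₀(6) = 7.78 dB over one source.
L_one = 84.1 − 7.78 = 76.3 dB SPL.

76.3 dB SPL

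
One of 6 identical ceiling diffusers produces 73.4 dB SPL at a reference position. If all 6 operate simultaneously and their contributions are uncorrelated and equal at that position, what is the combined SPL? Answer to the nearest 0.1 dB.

81.2 dB SPL

6 equal incoherent sources raise the level by 10·log₁₀(6) = 7.78 dB.
L_total = 73.4 + 7.78 = 81.2 dB SPL.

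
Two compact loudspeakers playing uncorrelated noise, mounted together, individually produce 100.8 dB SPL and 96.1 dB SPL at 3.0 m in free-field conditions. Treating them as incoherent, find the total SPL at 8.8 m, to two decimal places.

92.72 dB SPL

Combined at 3.0 m: 10·log₁₀(10^(100.8/10)+10^(96.1/10)) = 102.067 dB SPL.
Then apply −20·log₁₀(8.8/3.0) = -9.347 dB → 92.72 dB SPL.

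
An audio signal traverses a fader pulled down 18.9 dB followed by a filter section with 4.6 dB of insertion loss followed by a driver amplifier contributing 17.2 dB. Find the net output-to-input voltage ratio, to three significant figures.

Net gain = (−18.9) + (−4.6) + 17.2 = -6.3 dB.
Voltage ratio = 10^(-6.3/20) = 0.484.

0.484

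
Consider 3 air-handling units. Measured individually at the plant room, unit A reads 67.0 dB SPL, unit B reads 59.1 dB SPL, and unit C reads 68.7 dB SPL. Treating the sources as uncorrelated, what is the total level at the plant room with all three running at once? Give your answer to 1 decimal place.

71.2 dB SPL

Uncorrelated sources add in intensity (power), not in dB.
L_total = 10·log₁₀(10^(67.0/10) + 10^(59.1/10) + 10^(68.7/10)) = 10·log₁₀(13240000) = 71.2 dB SPL.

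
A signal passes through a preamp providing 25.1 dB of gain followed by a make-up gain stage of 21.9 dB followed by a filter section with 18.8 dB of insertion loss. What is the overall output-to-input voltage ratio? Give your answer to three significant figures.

Net gain = 25.1 + 21.9 + (−18.8) = 28.2 dB.
Voltage ratio = 10^(28.2/20) = 25.7.

25.7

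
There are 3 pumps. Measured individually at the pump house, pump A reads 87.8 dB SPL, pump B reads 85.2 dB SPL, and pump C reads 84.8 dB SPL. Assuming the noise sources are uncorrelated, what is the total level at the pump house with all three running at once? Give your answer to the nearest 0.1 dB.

Uncorrelated sources add in intensity (power), not in dB.
L_total = 10·log₁₀(10^(87.8/10) + 10^(85.2/10) + 10^(84.8/10)) = 10·log₁₀(1236000000) = 90.9 dB SPL.

90.9 dB SPL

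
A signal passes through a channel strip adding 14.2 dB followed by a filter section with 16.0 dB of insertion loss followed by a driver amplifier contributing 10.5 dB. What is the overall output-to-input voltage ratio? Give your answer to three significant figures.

2.72

Net gain = 14.2 + (−16.0) + 10.5 = 8.7 dB.
Voltage ratio = 10^(8.7/20) = 2.72.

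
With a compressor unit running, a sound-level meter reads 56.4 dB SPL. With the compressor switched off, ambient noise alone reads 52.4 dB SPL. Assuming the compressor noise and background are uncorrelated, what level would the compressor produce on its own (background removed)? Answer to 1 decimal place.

Subtract intensities: L_src = 10·log₁₀(10^(L_total/10) − 10^(L_bg/10)).
L_src = 10·log₁₀(10^(56.4/10) − 10^(52.4/10)) = 10·log₁₀(262700) = 54.2 dB SPL.

54.2 dB SPL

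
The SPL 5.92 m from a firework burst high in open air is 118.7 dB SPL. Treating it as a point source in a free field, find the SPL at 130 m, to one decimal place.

91.9 dB SPL

Inverse-square spreading gives ΔL = −20·log₁₀(d₂/d₁).
ΔL = −20·log₁₀(130/5.92) = -26.83 dB, so L₂ = 118.7 + (-26.83) = 91.9 dB SPL.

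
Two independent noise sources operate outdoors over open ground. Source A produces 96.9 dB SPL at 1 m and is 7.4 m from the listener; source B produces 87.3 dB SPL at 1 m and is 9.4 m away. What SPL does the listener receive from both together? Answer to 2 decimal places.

79.80 dB SPL

At the listener: L_A = 96.9 − 20·log₁₀(7.4) = 79.515 dB; L_B = 87.3 − 20·log₁₀(9.4) = 67.837 dB.
Combined: 10·log₁₀(10^(79.515/10)+10^(67.837/10)) = 79.80 dB SPL.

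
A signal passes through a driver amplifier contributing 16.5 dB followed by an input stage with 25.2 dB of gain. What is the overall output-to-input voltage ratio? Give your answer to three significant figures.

Net gain = 16.5 + 25.2 = 41.7 dB.
Voltage ratio = 10^(41.7/20) = 122.

122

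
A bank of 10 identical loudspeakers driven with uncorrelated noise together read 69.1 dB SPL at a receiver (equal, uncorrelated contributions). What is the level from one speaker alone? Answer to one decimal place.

10 equal incoherent sources add 10·log₁₀(10) = 10.00 dB over one source.
L_one = 69.1 − 10.00 = 59.1 dB SPL.

59.1 dB SPL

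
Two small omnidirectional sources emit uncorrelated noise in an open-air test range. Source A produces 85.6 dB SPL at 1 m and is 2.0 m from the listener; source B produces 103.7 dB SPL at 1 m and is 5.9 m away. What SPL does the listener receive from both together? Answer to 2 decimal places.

88.83 dB SPL

At the listener: L_A = 85.6 − 20·log₁₀(2.0) = 79.579 dB; L_B = 103.7 − 20·log₁₀(5.9) = 88.283 dB.
Combined: 10·log₁₀(10^(79.579/10)+10^(88.283/10)) = 88.83 dB SPL.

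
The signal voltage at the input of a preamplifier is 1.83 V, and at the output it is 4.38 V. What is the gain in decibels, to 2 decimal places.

7.58 dB

Voltage ratio → dB uses the 20·log₁₀ form:
20·log₁₀(4.38/1.83) = 20·log₁₀(2.393) = 7.58 dB.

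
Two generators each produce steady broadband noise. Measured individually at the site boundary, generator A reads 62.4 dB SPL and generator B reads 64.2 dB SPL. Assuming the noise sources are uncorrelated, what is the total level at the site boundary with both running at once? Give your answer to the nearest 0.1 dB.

66.4 dB SPL

Add the sources as powers (linear), then convert back to dB:
L_total = 10·log₁₀(10^(62.4/10) + 10^(64.2/10)) = 10·log₁₀(4368000) = 66.4 dB SPL.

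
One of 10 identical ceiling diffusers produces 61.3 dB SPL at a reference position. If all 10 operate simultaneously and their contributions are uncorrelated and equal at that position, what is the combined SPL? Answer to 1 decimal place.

10 equal incoherent sources raise the level by 10·log₁₀(10) = 10.00 dB.
L_total = 61.3 + 10.00 = 71.3 dB SPL.

71.3 dB SPL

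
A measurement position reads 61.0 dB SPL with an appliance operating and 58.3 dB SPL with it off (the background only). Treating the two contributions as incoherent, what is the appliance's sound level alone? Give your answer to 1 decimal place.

57.7 dB SPL

Background correction is a power subtraction:
L_src = 10·log₁₀(10^(61.0/10) − 10^(58.3/10)) = 10·log₁₀(582800) = 57.7 dB SPL.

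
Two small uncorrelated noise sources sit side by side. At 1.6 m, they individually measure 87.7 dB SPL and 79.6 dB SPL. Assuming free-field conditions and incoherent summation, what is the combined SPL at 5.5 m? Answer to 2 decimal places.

Combined at 1.6 m: 10·log₁₀(10^(87.7/10)+10^(79.6/10)) = 88.325 dB SPL.
Then apply −20·log₁₀(5.5/1.6) = -10.725 dB → 77.60 dB SPL.

77.60 dB SPL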